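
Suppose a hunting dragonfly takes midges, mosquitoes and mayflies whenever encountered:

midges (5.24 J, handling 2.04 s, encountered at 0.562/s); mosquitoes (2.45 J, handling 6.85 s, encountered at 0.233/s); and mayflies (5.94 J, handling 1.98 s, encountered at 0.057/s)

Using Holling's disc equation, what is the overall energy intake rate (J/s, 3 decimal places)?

R = (0.562×5.24 + 0.233×2.45 + 0.057×5.94) / (1 + 0.562×2.04 + 0.233×6.85 + 0.057×1.98) = 3.854/3.855 = 0.9997 J/s.

1.000 J/s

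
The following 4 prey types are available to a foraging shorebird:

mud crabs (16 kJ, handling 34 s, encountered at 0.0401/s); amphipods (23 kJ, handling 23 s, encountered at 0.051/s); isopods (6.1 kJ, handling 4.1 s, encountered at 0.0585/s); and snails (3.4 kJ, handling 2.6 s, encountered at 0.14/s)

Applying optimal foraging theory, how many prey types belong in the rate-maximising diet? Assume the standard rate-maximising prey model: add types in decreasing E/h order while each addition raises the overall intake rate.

3

E/h in descending order: isopods 1.49, snails 1.31, amphipods 1, mud crabs 0.471 kJ/s. The optimal diet is the largest prefix of this list for which every included type satisfies E_i/h_i > R on the types above it.
Rate on top 1: 0.2878. snails: 1.31 > 0.2878 → include.
Rate on top 2: 0.5193. amphipods: 1 > 0.5193 → include.
Rate on top 3: 0.7223. mud crabs: 0.471 < 0.7223 → exclude; stop.
Optimal diet: isopods, snails, amphipods — 3 of 4 types.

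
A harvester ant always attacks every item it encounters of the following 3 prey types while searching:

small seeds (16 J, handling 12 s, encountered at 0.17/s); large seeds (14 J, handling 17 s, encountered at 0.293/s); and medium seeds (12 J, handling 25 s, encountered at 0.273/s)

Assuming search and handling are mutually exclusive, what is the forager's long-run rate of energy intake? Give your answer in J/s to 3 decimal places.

R = Σλ_iE_i / (1 + Σλ_ih_i)
Numerator: 0.17×16 + 0.293×14 + 0.273×12 = 10.1
Denominator: 1 + 0.17×12 + 0.293×17 + 0.273×25 = 14.85
R = 10.1/14.85 = 0.6802 J/s

0.680 J/s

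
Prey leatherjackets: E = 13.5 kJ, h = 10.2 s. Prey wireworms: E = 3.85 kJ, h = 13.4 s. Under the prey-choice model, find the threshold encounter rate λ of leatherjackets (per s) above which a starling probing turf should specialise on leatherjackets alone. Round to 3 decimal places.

0.027 per s

The zero-one rule: include wireworms iff E₂/h₂ > λE₁/(1+λh₁). Equality gives the switch point.
λE₁h₂ = E₂ + λE₂h₁ ⇒ λ = E₂/(E₁h₂ − E₂h₁) = 3.85/(180.9 − 39.27) = 0.02718 per s.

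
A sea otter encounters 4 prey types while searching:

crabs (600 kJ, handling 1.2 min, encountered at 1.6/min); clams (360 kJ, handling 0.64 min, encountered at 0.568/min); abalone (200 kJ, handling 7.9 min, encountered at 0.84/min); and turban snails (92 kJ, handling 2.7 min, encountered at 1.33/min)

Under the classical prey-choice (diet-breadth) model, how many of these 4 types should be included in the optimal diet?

2

Rank by E/h (kJ/min): clams 562, crabs 500, turban snails 34.1, abalone 25.3. Include each in turn until the next type's E/h falls below the running intake rate.
Rate on top 1: 150. crabs: 500 > 150 → include.
Rate on top 2: 354.6. turban snails: 34.1 < 354.6 → exclude; stop.
Optimal diet: clams, crabs — 2 of 4 types.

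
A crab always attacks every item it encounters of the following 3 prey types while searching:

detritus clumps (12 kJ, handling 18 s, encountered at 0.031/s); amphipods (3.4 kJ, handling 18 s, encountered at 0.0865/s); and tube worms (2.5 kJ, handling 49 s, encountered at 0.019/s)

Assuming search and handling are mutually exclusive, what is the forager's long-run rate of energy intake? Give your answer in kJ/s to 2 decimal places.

R = (0.031×12 + 0.0865×3.4 + 0.019×2.5) / (1 + 0.031×18 + 0.0865×18 + 0.019×49) = 0.7136/4.046 = 0.1764 kJ/s.

0.18 kJ/s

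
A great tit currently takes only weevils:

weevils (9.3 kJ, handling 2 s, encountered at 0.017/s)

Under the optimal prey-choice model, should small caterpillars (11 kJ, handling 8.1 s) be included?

Yes

On weevils alone, R = ΣλE/(1+Σλh) = 0.1581/1.034 = 0.1529 kJ/s.
small caterpillars: E/h = 11/8.1 = 1.358 kJ/s.
1.358 > 0.1529, so adding small caterpillars raises the average — include it.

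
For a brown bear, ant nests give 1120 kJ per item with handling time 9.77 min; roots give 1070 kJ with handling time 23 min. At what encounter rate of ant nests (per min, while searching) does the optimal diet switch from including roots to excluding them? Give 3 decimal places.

0.070 per min

Drop roots once their profitability E₂/h₂ falls below the rate achievable on ant nests alone: E₂/h₂ = λE₁/(1 + λh₁).
Solve for λ: λE₁h₂ = E₂(1 + λh₁) → λ(E₁h₂ − E₂h₁) = E₂ → λ = E₂/(E₁h₂ − E₂h₁).
λ = 1070/(1120×23 − 1070×9.77) = 1070/1.531e+04 = 0.06991 per min.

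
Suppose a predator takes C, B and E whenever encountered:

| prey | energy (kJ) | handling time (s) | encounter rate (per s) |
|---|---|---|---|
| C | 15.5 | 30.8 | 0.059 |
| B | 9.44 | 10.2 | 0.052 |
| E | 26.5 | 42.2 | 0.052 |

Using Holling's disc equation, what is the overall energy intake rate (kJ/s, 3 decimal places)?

0.502 kJ/s

R = (0.059×15.5 + 0.052×9.44 + 0.052×26.5) / (1 + 0.059×30.8 + 0.052×10.2 + 0.052×42.2) = 2.783/5.542 = 0.5022 kJ/s.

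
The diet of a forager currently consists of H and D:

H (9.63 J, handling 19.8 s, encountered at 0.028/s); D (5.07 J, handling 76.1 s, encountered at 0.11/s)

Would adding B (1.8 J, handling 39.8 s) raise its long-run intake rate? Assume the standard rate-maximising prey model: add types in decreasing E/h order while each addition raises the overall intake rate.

Intake rate on the current diet: R = (0.028×9.63 + 0.11×5.07) / (1 + 0.028×19.8 + 0.11×76.1) = 0.8273/9.925 = 0.08336 J/s.
Profitability of B: 1.8/39.8 = 0.04523 J/s.
0.04523 < 0.08336, so adding B would lower the average — exclude it.

No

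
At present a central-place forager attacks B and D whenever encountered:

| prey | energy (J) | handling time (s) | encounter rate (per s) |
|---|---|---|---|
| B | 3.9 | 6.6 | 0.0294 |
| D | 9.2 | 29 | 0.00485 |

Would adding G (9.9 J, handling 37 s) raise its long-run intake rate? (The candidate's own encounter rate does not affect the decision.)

Yes

On B and D alone, R = ΣλE/(1+Σλh) = 0.1593/1.335 = 0.1193 J/s.
Profitability of G: 9.9/37 = 0.2676 J/s.
Since 0.2676 > R, including G increases the long-run rate.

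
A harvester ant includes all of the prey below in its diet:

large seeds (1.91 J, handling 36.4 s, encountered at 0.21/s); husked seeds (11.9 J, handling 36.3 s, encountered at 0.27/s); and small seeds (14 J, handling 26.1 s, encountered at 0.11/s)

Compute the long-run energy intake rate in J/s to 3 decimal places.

R = Σλ_iE_i / (1 + Σλ_ih_i)
Numerator: 0.21×1.91 + 0.27×11.9 + 0.11×14 = 5.154
Denominator: 1 + 0.21×36.4 + 0.27×36.3 + 0.11×26.1 = 21.32
R = 5.154/21.32 = 0.2418 J/s

0.242 J/s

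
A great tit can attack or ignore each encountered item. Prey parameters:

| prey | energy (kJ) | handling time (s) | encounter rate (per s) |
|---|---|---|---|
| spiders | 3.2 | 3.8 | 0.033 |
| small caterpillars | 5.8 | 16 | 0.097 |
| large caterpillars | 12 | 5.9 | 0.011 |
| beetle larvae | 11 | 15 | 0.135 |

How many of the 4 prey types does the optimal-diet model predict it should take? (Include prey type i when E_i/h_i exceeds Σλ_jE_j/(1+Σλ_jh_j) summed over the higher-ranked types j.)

Rank by E/h (kJ/s): large caterpillars 2.03, spiders 0.842, beetle larvae 0.733, small caterpillars 0.362. Include each in turn until the next type's E/h falls below the running intake rate.
Rate on top 1: 0.124. spiders: 0.842 > 0.124 → include.
Rate on top 2: 0.1996. beetle larvae: 0.733 > 0.1996 → include.
Rate on top 3: 0.5358. small caterpillars: 0.362 < 0.5358 → exclude; stop.
Optimal diet: large caterpillars, spiders, beetle larvae — 3 of 4 types.

3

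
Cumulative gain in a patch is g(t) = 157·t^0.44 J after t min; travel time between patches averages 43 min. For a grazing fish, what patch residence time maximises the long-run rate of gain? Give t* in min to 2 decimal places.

Optimal t* satisfies g'(t*) = g(t*)/(T + t*).
g'(t) = 0.44·157·t^-0.56. Setting 0.44·157·t^-0.56 = 157·t^0.44/(43+t) gives 0.44(43+t) = t, so 0.56·t = 0.44×43.
t* = 0.44×43/0.56 = 33.79 min.

33.79 min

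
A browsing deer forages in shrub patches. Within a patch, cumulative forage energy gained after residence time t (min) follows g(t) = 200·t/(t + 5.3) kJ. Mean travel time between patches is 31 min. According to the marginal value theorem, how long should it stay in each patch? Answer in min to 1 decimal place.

By the marginal value theorem, leave when the instantaneous gain rate g'(t) equals the habitat-wide average g(t)/(T + t).
g'(t) = 200·5.3/(t + 5.3)². Setting 200·5.3/(t+5.3)² = 200t/[(t+5.3)(31+t)] gives 5.3(31+t) = t(t+5.3), so t² = 5.3×31 = 164.3.
t* = √164.3 = 12.82 min.

12.8 min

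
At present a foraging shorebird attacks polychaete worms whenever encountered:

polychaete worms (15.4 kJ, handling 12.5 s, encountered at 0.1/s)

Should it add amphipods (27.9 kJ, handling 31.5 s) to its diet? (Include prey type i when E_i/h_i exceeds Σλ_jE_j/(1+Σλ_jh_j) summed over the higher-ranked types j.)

Intake rate on the current diet: R = (0.1×15.4) / (1 + 0.1×12.5) = 1.54/2.25 = 0.6844 kJ/s.
amphipods: E/h = 27.9/31.5 = 0.8857 kJ/s.
0.8857 > 0.6844, so adding amphipods raises the average — include it.

Yes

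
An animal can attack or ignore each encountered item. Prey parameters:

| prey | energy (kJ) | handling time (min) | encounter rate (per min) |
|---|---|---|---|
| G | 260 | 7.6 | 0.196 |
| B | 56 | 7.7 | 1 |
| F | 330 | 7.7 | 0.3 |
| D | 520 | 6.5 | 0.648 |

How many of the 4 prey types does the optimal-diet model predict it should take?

1

Rank by E/h (kJ/min): D 80, F 42.9, G 34.2, B 7.27. Include each in turn until the next type's E/h falls below the running intake rate.
Rate on top 1: 64.65. F: 42.9 < 64.65 → exclude; stop.
Optimal diet: D — 1 of 4 types.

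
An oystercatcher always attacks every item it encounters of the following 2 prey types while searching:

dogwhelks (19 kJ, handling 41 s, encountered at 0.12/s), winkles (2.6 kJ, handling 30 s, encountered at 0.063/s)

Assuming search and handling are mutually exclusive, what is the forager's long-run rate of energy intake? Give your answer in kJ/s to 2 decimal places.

R = (0.12×19 + 0.063×2.6) / (1 + 0.12×41 + 0.063×30) = 2.444/7.81 = 0.3129 kJ/s.

0.31 kJ/s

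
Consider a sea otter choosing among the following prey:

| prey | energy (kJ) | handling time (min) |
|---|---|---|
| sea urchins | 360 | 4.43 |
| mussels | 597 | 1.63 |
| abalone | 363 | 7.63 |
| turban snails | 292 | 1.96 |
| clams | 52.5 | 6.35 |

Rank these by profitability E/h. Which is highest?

In descending order of E/h:
mussels: 597/1.63 = 366 kJ/min
turban snails: 292/1.96 = 149 kJ/min
sea urchins: 360/4.43 = 81.3 kJ/min
abalone: 363/7.63 = 47.6 kJ/min
clams: 52.5/6.35 = 8.27 kJ/min

mussels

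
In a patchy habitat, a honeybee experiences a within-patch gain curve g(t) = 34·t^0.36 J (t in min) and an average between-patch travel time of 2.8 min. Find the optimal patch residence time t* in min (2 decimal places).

1.57 min

By the marginal value theorem, leave when the instantaneous gain rate g'(t) equals the habitat-wide average g(t)/(T + t).
g'(t) = 0.36·34·t^-0.64. Setting 0.36·34·t^-0.64 = 34·t^0.36/(2.8+t) gives 0.36(2.8+t) = t, so 0.64·t = 0.36×2.8.
t* = 0.36×2.8/0.64 = 1.575 min.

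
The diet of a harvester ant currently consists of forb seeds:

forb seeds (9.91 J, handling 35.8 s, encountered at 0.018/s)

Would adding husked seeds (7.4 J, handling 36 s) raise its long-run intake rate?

Yes

On forb seeds alone, R = ΣλE/(1+Σλh) = 0.1784/1.644 = 0.1085 J/s.
husked seeds: E/h = 7.4/36 = 0.2056 J/s.
Since 0.2056 > R, including husked seeds increases the long-run rate.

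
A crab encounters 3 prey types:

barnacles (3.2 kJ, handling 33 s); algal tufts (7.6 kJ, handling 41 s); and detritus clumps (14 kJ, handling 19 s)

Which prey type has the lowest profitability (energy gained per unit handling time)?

barnacles

Profitability E/h (kJ/s): barnacles = 3.2/33 = 0.097, algal tufts = 7.6/41 = 0.185, detritus clumps = 14/19 = 0.737.
Ranked: detritus clumps > algal tufts > barnacles.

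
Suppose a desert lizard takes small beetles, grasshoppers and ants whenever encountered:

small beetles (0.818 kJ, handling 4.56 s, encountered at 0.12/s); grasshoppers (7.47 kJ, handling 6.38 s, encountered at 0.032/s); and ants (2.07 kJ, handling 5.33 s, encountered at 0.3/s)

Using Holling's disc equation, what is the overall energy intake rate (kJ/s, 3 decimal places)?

0.286 kJ/s

R = Σλ_iE_i / (1 + Σλ_ih_i)
Numerator: 0.12×0.818 + 0.032×7.47 + 0.3×2.07 = 0.9582
Denominator: 1 + 0.12×4.56 + 0.032×6.38 + 0.3×5.33 = 3.35
R = 0.9582/3.35 = 0.286 kJ/s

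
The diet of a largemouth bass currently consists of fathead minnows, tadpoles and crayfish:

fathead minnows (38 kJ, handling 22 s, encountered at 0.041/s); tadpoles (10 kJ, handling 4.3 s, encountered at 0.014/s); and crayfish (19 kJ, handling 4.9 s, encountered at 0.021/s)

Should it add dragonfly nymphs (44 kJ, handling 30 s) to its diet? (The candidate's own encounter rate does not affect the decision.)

Yes

On fathead minnows, tadpoles and crayfish alone, R = ΣλE/(1+Σλh) = 2.097/2.065 = 1.015 kJ/s.
dragonfly nymphs: E/h = 44/30 = 1.467 kJ/s.
Since 1.467 > R, including dragonfly nymphs increases the long-run rate.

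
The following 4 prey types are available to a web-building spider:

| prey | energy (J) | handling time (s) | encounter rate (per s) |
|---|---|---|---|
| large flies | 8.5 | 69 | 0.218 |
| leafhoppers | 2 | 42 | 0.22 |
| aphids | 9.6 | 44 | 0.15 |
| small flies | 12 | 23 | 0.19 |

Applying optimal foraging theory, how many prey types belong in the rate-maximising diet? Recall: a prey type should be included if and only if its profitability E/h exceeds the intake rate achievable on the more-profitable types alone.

1

Profitabilities (E/h, J/s): small flies 0.522, aphids 0.218, large flies 0.123, leafhoppers 0.0476. Add prey in this order while the next type's profitability exceeds the intake rate on those already taken.
Rate on top 1: 0.4246. aphids: 0.218 < 0.4246 → exclude; stop.
Optimal diet: small flies — 1 of 4 types.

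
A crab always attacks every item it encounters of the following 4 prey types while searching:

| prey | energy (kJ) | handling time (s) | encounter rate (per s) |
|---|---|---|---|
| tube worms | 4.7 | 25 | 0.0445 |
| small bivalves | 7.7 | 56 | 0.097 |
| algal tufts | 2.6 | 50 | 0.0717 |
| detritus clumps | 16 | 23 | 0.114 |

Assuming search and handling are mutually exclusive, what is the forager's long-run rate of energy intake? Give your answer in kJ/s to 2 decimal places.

0.22 kJ/s

Energy encountered per unit search time: 0.0445×4.7 + 0.097×7.7 + 0.0717×2.6 + 0.114×16 = 2.966 kJ/s.
Handling time per unit search time: 0.0445×25 + 0.097×56 + 0.0717×50 + 0.114×23 = 12.75.
Rate = 2.966/(1 + 12.75) = 0.2157 kJ/s.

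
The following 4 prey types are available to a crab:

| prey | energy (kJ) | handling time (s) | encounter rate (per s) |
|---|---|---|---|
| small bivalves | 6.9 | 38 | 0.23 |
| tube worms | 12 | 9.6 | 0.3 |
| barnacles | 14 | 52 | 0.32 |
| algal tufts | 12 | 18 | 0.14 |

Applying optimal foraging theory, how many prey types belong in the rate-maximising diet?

1

E/h in descending order: tube worms 1.25, algal tufts 0.667, barnacles 0.269, small bivalves 0.182 kJ/s. The optimal diet is the largest prefix of this list for which every included type satisfies E_i/h_i > R on the types above it.
Rate on top 1: 0.9278. algal tufts: 0.667 < 0.9278 → exclude; stop.
Optimal diet: tube worms — 1 of 4 types.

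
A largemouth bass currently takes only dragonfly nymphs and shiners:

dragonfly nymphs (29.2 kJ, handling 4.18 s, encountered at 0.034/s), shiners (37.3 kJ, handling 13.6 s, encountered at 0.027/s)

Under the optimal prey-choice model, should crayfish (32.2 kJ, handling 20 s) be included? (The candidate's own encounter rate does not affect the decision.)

Yes

Current rate: (0.034×29.2 + 0.027×37.3)/(1 + 0.034×4.18 + 0.027×13.6) = 1.325 kJ/s.
crayfish: E/h = 32.2/20 = 1.61 kJ/s.
Since 1.61 > R, including crayfish increases the long-run rate.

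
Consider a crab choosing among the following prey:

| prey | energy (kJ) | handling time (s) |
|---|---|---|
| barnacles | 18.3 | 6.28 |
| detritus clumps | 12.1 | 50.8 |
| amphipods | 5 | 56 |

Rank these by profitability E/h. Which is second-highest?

In descending order of E/h:
barnacles: 18.3/6.28 = 2.91 kJ/s
detritus clumps: 12.1/50.8 = 0.238 kJ/s
amphipods: 5/56 = 0.0893 kJ/s

detritus clumps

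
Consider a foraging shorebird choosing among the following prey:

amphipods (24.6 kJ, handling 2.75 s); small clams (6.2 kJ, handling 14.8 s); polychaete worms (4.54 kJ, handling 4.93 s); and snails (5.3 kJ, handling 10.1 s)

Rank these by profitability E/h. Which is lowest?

small clams

Profitability E/h (kJ/s): amphipods = 24.6/2.75 = 8.95, small clams = 6.2/14.8 = 0.419, polychaete worms = 4.54/4.93 = 0.921, snails = 5.3/10.1 = 0.525.
Ranked: amphipods > polychaete worms > snails > small clams.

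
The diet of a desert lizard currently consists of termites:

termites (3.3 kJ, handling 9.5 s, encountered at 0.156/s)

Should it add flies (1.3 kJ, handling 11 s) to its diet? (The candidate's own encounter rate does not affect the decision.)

Current rate: (0.156×3.3)/(1 + 0.156×9.5) = 0.2074 kJ/s.
Profitability of flies: 1.3/11 = 0.1182 kJ/s.
Since 0.1182 < R, time spent handling flies is better spent searching.

No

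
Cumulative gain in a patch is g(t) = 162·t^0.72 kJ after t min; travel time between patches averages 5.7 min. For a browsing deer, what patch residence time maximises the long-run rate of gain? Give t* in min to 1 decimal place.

Maximise g(t)/(T+t): set derivative to zero → g'(t)(T+t) = g(t).
g'(t) = 0.72·162·t^-0.28. Setting 0.72·162·t^-0.28 = 162·t^0.72/(5.7+t) gives 0.72(5.7+t) = t, so 0.28·t = 0.72×5.7.
t* = 0.72×5.7/0.28 = 14.66 min.

14.7 min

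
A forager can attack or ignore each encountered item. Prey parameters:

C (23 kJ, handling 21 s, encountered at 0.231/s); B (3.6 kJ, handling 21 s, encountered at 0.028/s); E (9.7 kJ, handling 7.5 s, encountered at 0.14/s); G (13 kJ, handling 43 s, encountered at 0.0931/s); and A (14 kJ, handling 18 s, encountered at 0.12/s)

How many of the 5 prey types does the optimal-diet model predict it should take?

2

Rank by E/h (kJ/s): E 1.29, C 1.1, A 0.778, G 0.302, B 0.171. Include each in turn until the next type's E/h falls below the running intake rate.
Rate on top 1: 0.6624. C: 1.1 > 0.6624 → include.
Rate on top 2: 0.9667. A: 0.778 < 0.9667 → exclude; stop.
Optimal diet: E, C — 2 of 5 types.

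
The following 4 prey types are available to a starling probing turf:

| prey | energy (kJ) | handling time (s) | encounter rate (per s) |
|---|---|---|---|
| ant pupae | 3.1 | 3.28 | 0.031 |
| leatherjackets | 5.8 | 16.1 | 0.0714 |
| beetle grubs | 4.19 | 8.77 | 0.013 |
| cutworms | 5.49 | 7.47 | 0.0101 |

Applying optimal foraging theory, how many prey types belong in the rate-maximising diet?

4

Rank by E/h (kJ/s): ant pupae 0.945, cutworms 0.735, beetle grubs 0.478, leatherjackets 0.36. Include each in turn until the next type's E/h falls below the running intake rate.
Rate on top 1: 0.08723. cutworms: 0.735 > 0.08723 → include.
Rate on top 2: 0.1287. beetle grubs: 0.478 > 0.1287 → include.
Rate on top 3: 0.1596. leatherjackets: 0.36 > 0.1596 → include.
Optimal diet: ant pupae, cutworms, beetle grubs, leatherjackets — 4 of 4 types.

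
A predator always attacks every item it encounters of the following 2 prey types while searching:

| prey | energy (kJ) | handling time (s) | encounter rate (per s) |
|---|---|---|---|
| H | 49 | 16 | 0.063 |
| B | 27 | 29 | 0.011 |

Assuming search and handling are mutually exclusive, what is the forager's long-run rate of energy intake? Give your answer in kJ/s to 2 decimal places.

1.45 kJ/s

Energy encountered per unit search time: 0.063×49 + 0.011×27 = 3.384 kJ/s.
Handling time per unit search time: 0.063×16 + 0.011×29 = 1.327.
Rate = 3.384/(1 + 1.327) = 1.454 kJ/s.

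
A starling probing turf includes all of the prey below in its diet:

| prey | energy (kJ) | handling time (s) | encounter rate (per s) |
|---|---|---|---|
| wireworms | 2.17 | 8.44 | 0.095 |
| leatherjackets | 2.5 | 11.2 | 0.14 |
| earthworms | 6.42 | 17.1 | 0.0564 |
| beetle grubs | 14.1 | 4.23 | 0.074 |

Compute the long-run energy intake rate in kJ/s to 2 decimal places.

0.42 kJ/s

R = Σλ_iE_i / (1 + Σλ_ih_i)
Numerator: 0.095×2.17 + 0.14×2.5 + 0.0564×6.42 + 0.074×14.1 = 1.962
Denominator: 1 + 0.095×8.44 + 0.14×11.2 + 0.0564×17.1 + 0.074×4.23 = 4.647
R = 1.962/4.647 = 0.4221 kJ/s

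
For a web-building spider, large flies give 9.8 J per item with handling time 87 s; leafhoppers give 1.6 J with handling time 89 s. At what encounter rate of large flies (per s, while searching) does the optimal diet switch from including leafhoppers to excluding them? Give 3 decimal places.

Drop leafhoppers once their profitability E₂/h₂ falls below the rate achievable on large flies alone: E₂/h₂ = λE₁/(1 + λh₁).
Solve for λ: λE₁h₂ = E₂(1 + λh₁) → λ(E₁h₂ − E₂h₁) = E₂ → λ = E₂/(E₁h₂ − E₂h₁).
λ = 1.6/(9.8×89 − 1.6×87) = 1.6/733 = 0.002183 per s.

0.002 per s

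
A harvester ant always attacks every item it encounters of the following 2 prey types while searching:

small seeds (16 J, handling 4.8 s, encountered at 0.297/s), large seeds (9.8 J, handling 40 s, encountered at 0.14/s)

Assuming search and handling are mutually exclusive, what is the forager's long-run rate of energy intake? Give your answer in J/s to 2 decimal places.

R = Σλ_iE_i / (1 + Σλ_ih_i)
Numerator: 0.297×16 + 0.14×9.8 = 6.124
Denominator: 1 + 0.297×4.8 + 0.14×40 = 8.026
R = 6.124/8.026 = 0.7631 J/s

0.76 J/s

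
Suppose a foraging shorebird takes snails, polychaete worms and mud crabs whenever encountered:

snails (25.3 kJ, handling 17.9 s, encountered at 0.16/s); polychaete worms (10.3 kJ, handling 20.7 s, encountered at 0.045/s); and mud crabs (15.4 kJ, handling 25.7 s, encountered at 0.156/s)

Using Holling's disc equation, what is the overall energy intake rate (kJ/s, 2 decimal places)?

Energy encountered per unit search time: 0.16×25.3 + 0.045×10.3 + 0.156×15.4 = 6.914 kJ/s.
Handling time per unit search time: 0.16×17.9 + 0.045×20.7 + 0.156×25.7 = 7.805.
Rate = 6.914/(1 + 7.805) = 0.7853 kJ/s.

0.79 kJ/s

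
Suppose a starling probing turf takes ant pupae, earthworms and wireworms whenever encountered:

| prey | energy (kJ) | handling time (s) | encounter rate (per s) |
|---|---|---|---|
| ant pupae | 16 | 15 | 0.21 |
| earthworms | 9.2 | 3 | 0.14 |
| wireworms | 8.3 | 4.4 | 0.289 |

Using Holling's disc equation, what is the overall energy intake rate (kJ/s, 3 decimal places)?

Energy encountered per unit search time: 0.21×16 + 0.14×9.2 + 0.289×8.3 = 7.047 kJ/s.
Handling time per unit search time: 0.21×15 + 0.14×3 + 0.289×4.4 = 4.842.
Rate = 7.047/(1 + 4.842) = 1.206 kJ/s.

1.206 kJ/s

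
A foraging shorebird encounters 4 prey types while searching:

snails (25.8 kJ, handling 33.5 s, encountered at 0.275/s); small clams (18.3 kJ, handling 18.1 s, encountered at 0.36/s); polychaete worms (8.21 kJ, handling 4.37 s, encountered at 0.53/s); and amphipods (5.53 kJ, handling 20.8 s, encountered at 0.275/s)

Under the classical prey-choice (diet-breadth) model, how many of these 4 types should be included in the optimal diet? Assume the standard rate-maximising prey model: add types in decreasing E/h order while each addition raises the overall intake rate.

Profitabilities (E/h, kJ/s): polychaete worms 1.88, small clams 1.01, snails 0.77, amphipods 0.266. Add prey in this order while the next type's profitability exceeds the intake rate on those already taken.
Rate on top 1: 1.312. small clams: 1.01 < 1.312 → exclude; stop.
Optimal diet: polychaete worms — 1 of 4 types.

1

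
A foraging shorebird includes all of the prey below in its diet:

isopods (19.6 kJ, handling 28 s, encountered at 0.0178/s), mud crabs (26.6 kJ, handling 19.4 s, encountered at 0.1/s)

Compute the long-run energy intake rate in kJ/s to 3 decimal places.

0.875 kJ/s

Energy encountered per unit search time: 0.0178×19.6 + 0.1×26.6 = 3.009 kJ/s.
Handling time per unit search time: 0.0178×28 + 0.1×19.4 = 2.438.
Rate = 3.009/(1 + 2.438) = 0.8751 kJ/s.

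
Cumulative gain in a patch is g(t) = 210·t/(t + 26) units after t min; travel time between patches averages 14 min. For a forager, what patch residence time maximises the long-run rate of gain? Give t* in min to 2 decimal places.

Maximise g(t)/(T+t): set derivative to zero → g'(t)(T+t) = g(t).
g'(t) = 210·26/(t + 26)². Setting 210·26/(t+26)² = 210t/[(t+26)(14+t)] gives 26(14+t) = t(t+26), so t² = 26×14 = 364.
t* = √364 = 19.08 min.

19.08 min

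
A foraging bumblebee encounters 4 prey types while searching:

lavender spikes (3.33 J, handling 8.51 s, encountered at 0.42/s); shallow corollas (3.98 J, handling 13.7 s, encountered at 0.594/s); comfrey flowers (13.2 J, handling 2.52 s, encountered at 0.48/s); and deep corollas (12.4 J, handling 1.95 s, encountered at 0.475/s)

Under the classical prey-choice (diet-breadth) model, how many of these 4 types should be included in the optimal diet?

E/h in descending order: deep corollas 6.36, comfrey flowers 5.24, lavender spikes 0.391, shallow corollas 0.291 J/s. The optimal diet is the largest prefix of this list for which every included type satisfies E_i/h_i > R on the types above it.
Rate on top 1: 3.058. comfrey flowers: 5.24 > 3.058 → include.
Rate on top 2: 3.899. lavender spikes: 0.391 < 3.899 → exclude; stop.
Optimal diet: deep corollas, comfrey flowers — 2 of 4 types.

2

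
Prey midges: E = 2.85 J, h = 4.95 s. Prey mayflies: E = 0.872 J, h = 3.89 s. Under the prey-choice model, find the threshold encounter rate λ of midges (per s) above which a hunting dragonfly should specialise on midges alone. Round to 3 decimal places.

At the threshold, the rate on midges alone equals the profitability of mayflies: λ·2.85/(1 + λ·4.95) = 0.872/3.89 = 0.2242.
Rearranging, λ(2.85 − 0.2242×4.95) = 0.2242, so λ = 0.2242/1.74 = 0.1288 per s.

0.129 per s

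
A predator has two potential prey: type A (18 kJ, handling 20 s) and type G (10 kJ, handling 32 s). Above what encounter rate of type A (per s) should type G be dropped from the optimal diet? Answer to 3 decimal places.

0.027 per s

At the threshold, the rate on type A alone equals the profitability of type G: λ·18/(1 + λ·20) = 10/32 = 0.3125.
Rearranging, λ(18 − 0.3125×20) = 0.3125, so λ = 0.3125/11.75 = 0.0266 per s.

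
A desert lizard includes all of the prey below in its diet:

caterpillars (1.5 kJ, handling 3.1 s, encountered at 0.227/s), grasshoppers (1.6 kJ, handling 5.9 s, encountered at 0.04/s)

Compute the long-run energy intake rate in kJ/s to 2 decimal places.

0.21 kJ/s

Energy encountered per unit search time: 0.227×1.5 + 0.04×1.6 = 0.4045 kJ/s.
Handling time per unit search time: 0.227×3.1 + 0.04×5.9 = 0.9397.
Rate = 0.4045/(1 + 0.9397) = 0.2085 kJ/s.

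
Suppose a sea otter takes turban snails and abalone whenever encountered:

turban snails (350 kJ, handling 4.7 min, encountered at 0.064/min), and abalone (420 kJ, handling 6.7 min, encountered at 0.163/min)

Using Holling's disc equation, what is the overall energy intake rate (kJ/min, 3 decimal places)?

37.971 kJ/min

Energy encountered per unit search time: 0.064×350 + 0.163×420 = 90.86 kJ/min.
Handling time per unit search time: 0.064×4.7 + 0.163×6.7 = 1.393.
Rate = 90.86/(1 + 1.393) = 37.97 kJ/min.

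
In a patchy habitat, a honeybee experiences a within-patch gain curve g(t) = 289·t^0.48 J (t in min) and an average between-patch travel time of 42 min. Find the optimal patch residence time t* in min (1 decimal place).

38.8 min

Maximise g(t)/(T+t): set derivative to zero → g'(t)(T+t) = g(t).
g'(t) = 0.48·289·t^-0.52. Setting 0.48·289·t^-0.52 = 289·t^0.48/(42+t) gives 0.48(42+t) = t, so 0.52·t = 0.48×42.
t* = 0.48×42/0.52 = 38.77 min.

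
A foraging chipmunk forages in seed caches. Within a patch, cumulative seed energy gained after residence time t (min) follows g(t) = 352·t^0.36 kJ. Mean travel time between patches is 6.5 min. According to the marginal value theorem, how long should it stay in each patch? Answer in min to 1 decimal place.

3.7 min

Maximise g(t)/(T+t): set derivative to zero → g'(t)(T+t) = g(t).
g'(t) = 0.36·352·t^-0.64. Setting 0.36·352·t^-0.64 = 352·t^0.36/(6.5+t) gives 0.36(6.5+t) = t, so 0.64·t = 0.36×6.5.
t* = 0.36×6.5/0.64 = 3.656 min.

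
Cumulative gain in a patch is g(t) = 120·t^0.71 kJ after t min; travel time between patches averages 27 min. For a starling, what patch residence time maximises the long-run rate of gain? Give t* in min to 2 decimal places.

By the marginal value theorem, leave when the instantaneous gain rate g'(t) equals the habitat-wide average g(t)/(T + t).
g'(t) = 0.71·120·t^-0.29. Setting 0.71·120·t^-0.29 = 120·t^0.71/(27+t) gives 0.71(27+t) = t, so 0.29·t = 0.71×27.
t* = 0.71×27/0.29 = 66.1 min.

66.10 min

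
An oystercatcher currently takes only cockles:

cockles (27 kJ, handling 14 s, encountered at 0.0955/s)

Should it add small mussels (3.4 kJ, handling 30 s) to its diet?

No

Current rate: (0.0955×27)/(1 + 0.0955×14) = 1.103 kJ/s.
small mussels: E/h = 3.4/30 = 0.1133 kJ/s.
0.1133 < 1.103, so adding small mussels would lower the average — exclude it.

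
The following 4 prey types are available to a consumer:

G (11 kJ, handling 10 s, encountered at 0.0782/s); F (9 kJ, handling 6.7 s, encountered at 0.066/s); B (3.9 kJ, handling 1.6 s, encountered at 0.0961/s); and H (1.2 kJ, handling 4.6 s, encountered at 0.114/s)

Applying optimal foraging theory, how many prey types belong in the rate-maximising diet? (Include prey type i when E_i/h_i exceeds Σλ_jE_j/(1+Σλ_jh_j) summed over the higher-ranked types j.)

3

Profitabilities (E/h, kJ/s): B 2.44, F 1.34, G 1.1, H 0.261. Add prey in this order while the next type's profitability exceeds the intake rate on those already taken.
Rate on top 1: 0.3248. F: 1.34 > 0.3248 → include.
Rate on top 2: 0.607. G: 1.1 > 0.607 → include.
Rate on top 3: 0.7691. H: 0.261 < 0.7691 → exclude; stop.
Optimal diet: B, F, G — 3 of 4 types.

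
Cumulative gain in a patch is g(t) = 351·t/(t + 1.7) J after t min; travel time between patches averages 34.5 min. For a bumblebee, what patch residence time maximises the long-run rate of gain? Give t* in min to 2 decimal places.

7.66 min

Maximise g(t)/(T+t): set derivative to zero → g'(t)(T+t) = g(t).
g'(t) = 351·1.7/(t + 1.7)². Setting 351·1.7/(t+1.7)² = 351t/[(t+1.7)(34.5+t)] gives 1.7(34.5+t) = t(t+1.7), so t² = 1.7×34.5 = 58.65.
t* = √58.65 = 7.658 min.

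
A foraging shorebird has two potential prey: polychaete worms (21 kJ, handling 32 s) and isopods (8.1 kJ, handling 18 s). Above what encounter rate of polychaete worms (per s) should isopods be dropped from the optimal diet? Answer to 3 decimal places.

The zero-one rule: include isopods iff E₂/h₂ > λE₁/(1+λh₁). Equality gives the switch point.
λE₁h₂ = E₂ + λE₂h₁ ⇒ λ = E₂/(E₁h₂ − E₂h₁) = 8.1/(378 − 259.2) = 0.06818 per s.

0.068 per s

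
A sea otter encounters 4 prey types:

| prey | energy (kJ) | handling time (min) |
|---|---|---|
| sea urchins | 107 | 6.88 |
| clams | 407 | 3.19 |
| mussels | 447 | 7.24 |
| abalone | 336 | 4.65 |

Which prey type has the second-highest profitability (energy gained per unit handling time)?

Profitability E/h (kJ/min): sea urchins = 107/6.88 = 15.6, clams = 407/3.19 = 128, mussels = 447/7.24 = 61.7, abalone = 336/4.65 = 72.3.
Ranked: clams > abalone > mussels > sea urchins.

abalone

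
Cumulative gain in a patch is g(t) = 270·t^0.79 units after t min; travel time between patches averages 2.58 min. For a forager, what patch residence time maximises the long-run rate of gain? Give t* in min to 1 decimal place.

Optimal t* satisfies g'(t*) = g(t*)/(T + t*).
g'(t) = 0.79·270·t^-0.21. Setting 0.79·270·t^-0.21 = 270·t^0.79/(2.58+t) gives 0.79(2.58+t) = t, so 0.21·t = 0.79×2.58.
t* = 0.79×2.58/0.21 = 9.706 min.

9.7 min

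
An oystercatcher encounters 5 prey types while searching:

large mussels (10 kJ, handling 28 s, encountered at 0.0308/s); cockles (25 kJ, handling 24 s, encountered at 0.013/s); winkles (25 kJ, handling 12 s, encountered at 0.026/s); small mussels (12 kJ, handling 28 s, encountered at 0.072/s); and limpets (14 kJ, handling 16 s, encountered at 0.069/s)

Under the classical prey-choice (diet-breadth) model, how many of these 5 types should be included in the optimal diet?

Rank by E/h (kJ/s): winkles 2.08, cockles 1.04, limpets 0.875, small mussels 0.429, large mussels 0.357. Include each in turn until the next type's E/h falls below the running intake rate.
Rate on top 1: 0.4954. cockles: 1.04 > 0.4954 → include.
Rate on top 2: 0.6004. limpets: 0.875 > 0.6004 → include.
Rate on top 3: 0.7115. small mussels: 0.429 < 0.7115 → exclude; stop.
Optimal diet: winkles, cockles, limpets — 3 of 5 types.

3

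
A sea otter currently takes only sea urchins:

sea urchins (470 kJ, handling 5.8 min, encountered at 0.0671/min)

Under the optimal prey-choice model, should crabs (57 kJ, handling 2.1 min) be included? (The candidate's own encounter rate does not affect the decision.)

Yes

Intake rate on the current diet: R = (0.0671×470) / (1 + 0.0671×5.8) = 31.54/1.389 = 22.7 kJ/min.
crabs: E/h = 57/2.1 = 27.14 kJ/min.
Since 27.14 > R, including crabs increases the long-run rate.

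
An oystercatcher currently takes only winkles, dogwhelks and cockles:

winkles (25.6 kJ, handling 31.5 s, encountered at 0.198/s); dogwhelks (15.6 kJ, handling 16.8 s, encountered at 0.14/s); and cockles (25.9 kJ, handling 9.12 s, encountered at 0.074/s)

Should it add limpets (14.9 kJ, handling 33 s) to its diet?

No

Intake rate on the current diet: R = (0.198×25.6 + 0.14×15.6 + 0.074×25.9) / (1 + 0.198×31.5 + 0.14×16.8 + 0.074×9.12) = 9.169/10.26 = 0.8934 kJ/s.
limpets: E/h = 14.9/33 = 0.4515 kJ/s.
Since 0.4515 < R, time spent handling limpets is better spent searching.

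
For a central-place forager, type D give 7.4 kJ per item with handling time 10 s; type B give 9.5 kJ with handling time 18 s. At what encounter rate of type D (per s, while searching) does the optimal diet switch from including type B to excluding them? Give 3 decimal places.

At the threshold, the rate on type D alone equals the profitability of type B: λ·7.4/(1 + λ·10) = 9.5/18 = 0.5278.
Rearranging, λ(7.4 − 0.5278×10) = 0.5278, so λ = 0.5278/2.122 = 0.2487 per s.

0.249 per s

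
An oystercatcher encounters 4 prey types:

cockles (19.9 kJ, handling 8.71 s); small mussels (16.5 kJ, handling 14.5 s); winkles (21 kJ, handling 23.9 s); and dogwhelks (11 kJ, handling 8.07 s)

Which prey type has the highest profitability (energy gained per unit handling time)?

In descending order of E/h:
cockles: 19.9/8.71 = 2.28 kJ/s
dogwhelks: 11/8.07 = 1.36 kJ/s
small mussels: 16.5/14.5 = 1.14 kJ/s
winkles: 21/23.9 = 0.879 kJ/s

cockles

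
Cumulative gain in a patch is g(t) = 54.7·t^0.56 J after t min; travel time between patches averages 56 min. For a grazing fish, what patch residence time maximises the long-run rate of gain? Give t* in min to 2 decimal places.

71.27 min

By the marginal value theorem, leave when the instantaneous gain rate g'(t) equals the habitat-wide average g(t)/(T + t).
g'(t) = 0.56·54.7·t^-0.44. Setting 0.56·54.7·t^-0.44 = 54.7·t^0.56/(56+t) gives 0.56(56+t) = t, so 0.44·t = 0.56×56.
t* = 0.56×56/0.44 = 71.27 min.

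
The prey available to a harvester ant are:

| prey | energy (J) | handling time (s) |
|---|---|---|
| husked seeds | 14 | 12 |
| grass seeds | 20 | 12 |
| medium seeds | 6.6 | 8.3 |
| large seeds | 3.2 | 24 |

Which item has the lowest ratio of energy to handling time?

Profitability E/h (J/s): husked seeds = 14/12 = 1.17, grass seeds = 20/12 = 1.67, medium seeds = 6.6/8.3 = 0.795, large seeds = 3.2/24 = 0.133.
Ranked: grass seeds > husked seeds > medium seeds > large seeds.

large seeds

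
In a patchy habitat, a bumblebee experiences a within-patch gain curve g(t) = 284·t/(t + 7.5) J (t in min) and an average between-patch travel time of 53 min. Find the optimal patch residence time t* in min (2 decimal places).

19.94 min

Maximise g(t)/(T+t): set derivative to zero → g'(t)(T+t) = g(t).
g'(t) = 284·7.5/(t + 7.5)². Setting 284·7.5/(t+7.5)² = 284t/[(t+7.5)(53+t)] gives 7.5(53+t) = t(t+7.5), so t² = 7.5×53 = 397.5.
t* = √397.5 = 19.94 min.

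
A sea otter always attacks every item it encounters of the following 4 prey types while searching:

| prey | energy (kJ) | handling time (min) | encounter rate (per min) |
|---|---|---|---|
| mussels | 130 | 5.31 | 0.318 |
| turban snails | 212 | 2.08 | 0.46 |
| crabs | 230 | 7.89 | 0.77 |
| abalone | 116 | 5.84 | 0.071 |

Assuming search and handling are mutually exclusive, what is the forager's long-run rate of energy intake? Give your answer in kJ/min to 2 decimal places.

R = Σλ_iE_i / (1 + Σλ_ih_i)
Numerator: 0.318×130 + 0.46×212 + 0.77×230 + 0.071×116 = 324.2
Denominator: 1 + 0.318×5.31 + 0.46×2.08 + 0.77×7.89 + 0.071×5.84 = 10.14
R = 324.2/10.14 = 31.99 kJ/min

31.99 kJ/min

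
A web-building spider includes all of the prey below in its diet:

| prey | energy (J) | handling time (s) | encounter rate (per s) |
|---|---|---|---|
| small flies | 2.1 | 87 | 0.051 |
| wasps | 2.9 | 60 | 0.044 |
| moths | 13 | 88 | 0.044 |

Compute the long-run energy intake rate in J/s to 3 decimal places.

0.068 J/s

Energy encountered per unit search time: 0.051×2.1 + 0.044×2.9 + 0.044×13 = 0.8067 J/s.
Handling time per unit search time: 0.051×87 + 0.044×60 + 0.044×88 = 10.95.
Rate = 0.8067/(1 + 10.95) = 0.06751 J/s.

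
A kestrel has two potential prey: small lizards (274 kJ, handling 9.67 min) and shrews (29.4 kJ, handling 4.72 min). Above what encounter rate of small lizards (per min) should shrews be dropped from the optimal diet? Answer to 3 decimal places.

The zero-one rule: include shrews iff E₂/h₂ > λE₁/(1+λh₁). Equality gives the switch point.
λE₁h₂ = E₂ + λE₂h₁ ⇒ λ = E₂/(E₁h₂ − E₂h₁) = 29.4/(1293 − 284.3) = 0.02914 per min.

0.029 per min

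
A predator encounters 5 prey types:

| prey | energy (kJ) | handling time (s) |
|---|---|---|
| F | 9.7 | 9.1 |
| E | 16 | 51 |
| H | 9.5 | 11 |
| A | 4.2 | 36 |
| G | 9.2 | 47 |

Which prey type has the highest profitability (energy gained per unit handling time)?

Profitability E/h (kJ/s): F = 9.7/9.1 = 1.07, E = 16/51 = 0.314, H = 9.5/11 = 0.864, A = 4.2/36 = 0.117, G = 9.2/47 = 0.196.
Ranked: F > H > E > G > A.

F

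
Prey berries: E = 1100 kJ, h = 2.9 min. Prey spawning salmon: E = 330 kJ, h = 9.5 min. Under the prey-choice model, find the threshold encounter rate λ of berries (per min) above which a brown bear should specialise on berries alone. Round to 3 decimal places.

Drop spawning salmon once their profitability E₂/h₂ falls below the rate achievable on berries alone: E₂/h₂ = λE₁/(1 + λh₁).
Solve for λ: λE₁h₂ = E₂(1 + λh₁) → λ(E₁h₂ − E₂h₁) = E₂ → λ = E₂/(E₁h₂ − E₂h₁).
λ = 330/(1100×9.5 − 330×2.9) = 330/9493 = 0.03476 per min.

0.035 per min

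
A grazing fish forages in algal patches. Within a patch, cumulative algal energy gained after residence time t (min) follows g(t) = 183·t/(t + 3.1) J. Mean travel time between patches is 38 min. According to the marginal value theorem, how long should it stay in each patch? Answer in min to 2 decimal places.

10.85 min

Maximise g(t)/(T+t): set derivative to zero → g'(t)(T+t) = g(t).
g'(t) = 183·3.1/(t + 3.1)². Setting 183·3.1/(t+3.1)² = 183t/[(t+3.1)(38+t)] gives 3.1(38+t) = t(t+3.1), so t² = 3.1×38 = 117.8.
t* = √117.8 = 10.85 min.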